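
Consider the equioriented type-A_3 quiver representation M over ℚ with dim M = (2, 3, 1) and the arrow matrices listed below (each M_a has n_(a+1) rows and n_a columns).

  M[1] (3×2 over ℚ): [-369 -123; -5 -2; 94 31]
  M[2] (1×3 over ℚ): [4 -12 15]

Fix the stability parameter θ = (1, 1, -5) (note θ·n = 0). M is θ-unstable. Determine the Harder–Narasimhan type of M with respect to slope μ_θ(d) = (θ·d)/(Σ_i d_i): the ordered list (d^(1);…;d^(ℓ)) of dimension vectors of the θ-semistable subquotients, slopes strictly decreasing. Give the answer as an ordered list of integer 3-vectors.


Interval decomposition of M: I[1,2], I[1,3], I[2,2].
HN type (ℓ=2): μ^(1)=1; μ^(2)=-1

((1, 2, 0); (1, 1, 1))


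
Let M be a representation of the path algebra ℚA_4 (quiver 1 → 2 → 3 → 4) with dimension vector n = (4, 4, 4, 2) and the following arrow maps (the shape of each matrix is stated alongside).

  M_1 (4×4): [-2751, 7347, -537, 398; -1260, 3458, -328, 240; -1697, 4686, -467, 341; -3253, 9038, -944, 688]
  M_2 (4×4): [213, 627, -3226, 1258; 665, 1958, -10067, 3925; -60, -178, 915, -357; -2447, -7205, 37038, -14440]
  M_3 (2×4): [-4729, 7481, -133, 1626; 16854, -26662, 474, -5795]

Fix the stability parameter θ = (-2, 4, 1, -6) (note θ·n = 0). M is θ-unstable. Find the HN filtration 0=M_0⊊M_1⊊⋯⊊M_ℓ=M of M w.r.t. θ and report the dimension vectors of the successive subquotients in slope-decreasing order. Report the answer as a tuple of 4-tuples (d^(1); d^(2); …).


Interval decomposition of M: I[1,3]^2, I[1,4]^2.
HN type (ℓ=3): μ^(1)=5/2; μ^(2)=-1/3; μ^(3)=-2

((0, 2, 2, 0); (0, 2, 2, 2); (4, 0, 0, 0))


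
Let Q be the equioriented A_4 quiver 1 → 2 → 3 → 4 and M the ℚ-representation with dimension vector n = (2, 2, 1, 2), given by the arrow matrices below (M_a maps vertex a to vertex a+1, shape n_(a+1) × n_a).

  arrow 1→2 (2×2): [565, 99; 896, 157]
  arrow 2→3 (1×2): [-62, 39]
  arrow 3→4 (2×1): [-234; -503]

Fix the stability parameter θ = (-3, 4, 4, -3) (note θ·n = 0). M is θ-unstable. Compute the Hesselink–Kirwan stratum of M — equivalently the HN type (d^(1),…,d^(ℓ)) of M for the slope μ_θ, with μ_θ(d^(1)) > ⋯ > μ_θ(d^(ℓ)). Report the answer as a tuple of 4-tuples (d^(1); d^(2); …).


Barcode: M ≅ I[1,2], I[1,4], I[4,4]. HN layers by μ_θ (3 steps, strictly decreasing):
  μ^(1)=4; μ^(2)=5/3; μ^(3)=-3

((0, 1, 0, 0); (0, 1, 1, 1); (2, 0, 0, 1))


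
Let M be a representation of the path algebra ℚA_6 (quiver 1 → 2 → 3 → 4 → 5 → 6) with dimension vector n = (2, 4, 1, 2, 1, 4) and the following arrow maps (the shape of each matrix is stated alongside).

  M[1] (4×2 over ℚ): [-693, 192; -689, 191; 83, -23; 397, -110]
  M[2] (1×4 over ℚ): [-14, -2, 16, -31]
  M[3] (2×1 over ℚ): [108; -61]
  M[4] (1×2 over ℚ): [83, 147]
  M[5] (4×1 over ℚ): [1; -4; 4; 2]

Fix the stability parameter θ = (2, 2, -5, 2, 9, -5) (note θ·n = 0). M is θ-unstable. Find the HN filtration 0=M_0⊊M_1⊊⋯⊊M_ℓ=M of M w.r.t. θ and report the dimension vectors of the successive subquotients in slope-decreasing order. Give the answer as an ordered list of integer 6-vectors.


Interval decomposition of M: I[1,2], I[1,6], I[2,2]^2, I[4,4], I[6,6]^3.
HN type (ℓ=3): μ^(1)=2; μ^(2)=-1/3; μ^(3)=-5

((1, 3, 0, 2, 1, 1); (1, 1, 1, 0, 0, 0); (0, 0, 0, 0, 0, 3))


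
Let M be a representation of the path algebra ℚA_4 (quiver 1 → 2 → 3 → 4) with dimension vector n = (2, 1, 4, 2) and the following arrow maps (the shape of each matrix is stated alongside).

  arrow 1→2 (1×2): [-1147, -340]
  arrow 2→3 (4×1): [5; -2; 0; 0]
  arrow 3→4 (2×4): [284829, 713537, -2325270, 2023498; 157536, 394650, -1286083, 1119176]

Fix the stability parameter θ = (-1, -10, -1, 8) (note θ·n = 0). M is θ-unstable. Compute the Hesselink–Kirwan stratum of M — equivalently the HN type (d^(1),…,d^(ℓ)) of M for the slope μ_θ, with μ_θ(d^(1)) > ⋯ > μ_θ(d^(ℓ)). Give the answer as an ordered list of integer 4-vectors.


Barcode: M ≅ I[1,1], I[1,4], I[3,3]^2, I[3,4]. HN layers by μ_θ (3 steps, strictly decreasing):
  μ^(1)=8; μ^(2)=-1; μ^(3)=-11/2

((0, 0, 0, 2); (1, 0, 4, 0); (1, 1, 0, 0))


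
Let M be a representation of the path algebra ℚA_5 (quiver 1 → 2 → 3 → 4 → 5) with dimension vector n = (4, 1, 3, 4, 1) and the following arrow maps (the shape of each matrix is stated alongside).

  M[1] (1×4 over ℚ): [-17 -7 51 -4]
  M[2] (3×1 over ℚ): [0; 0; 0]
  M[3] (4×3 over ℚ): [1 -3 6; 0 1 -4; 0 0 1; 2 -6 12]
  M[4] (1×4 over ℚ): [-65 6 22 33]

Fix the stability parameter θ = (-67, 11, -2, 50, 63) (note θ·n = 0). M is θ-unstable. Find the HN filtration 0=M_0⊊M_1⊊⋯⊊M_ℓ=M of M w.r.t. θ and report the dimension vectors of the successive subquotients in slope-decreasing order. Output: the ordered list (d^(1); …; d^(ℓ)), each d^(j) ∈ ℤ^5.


Barcode: M ≅ I[1,1]^3, I[1,2], I[3,4]^2, I[3,5], I[4,4]. HN layers by μ_θ (5 steps, strictly decreasing):
  μ^(1)=63; μ^(2)=50; μ^(3)=11; μ^(4)=-2; μ^(5)=-67

((0, 0, 0, 0, 1); (0, 0, 0, 4, 0); (0, 1, 0, 0, 0); (0, 0, 3, 0, 0); (4, 0, 0, 0, 0))


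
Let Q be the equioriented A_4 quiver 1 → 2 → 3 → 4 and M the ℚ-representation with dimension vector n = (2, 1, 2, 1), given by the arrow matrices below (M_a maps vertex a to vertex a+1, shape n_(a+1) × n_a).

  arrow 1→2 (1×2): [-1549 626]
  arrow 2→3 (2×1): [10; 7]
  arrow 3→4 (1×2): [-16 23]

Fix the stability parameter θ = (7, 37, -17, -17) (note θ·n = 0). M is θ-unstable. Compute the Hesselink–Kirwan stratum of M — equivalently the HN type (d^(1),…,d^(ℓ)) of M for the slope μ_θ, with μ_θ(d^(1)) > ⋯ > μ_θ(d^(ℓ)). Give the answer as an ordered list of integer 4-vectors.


Barcode: M ≅ I[1,1], I[1,4], I[3,3]. HN layers by μ_θ (3 steps, strictly decreasing):
  μ^(1)=7; μ^(2)=5/2; μ^(3)=-17

((1, 0, 0, 0); (1, 1, 1, 1); (0, 0, 1, 0))


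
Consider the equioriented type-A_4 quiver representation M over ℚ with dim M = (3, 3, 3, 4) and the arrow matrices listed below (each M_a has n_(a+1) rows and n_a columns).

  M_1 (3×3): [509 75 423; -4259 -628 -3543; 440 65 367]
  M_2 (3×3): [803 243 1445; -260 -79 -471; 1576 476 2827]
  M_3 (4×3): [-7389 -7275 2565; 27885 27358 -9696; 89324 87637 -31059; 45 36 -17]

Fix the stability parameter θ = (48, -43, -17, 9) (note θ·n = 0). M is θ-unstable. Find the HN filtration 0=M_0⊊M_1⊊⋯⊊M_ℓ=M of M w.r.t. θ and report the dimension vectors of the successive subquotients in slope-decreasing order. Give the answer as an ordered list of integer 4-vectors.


Via rank(M_{q-1}∘⋯∘M_p): M ≅ I[1,4]^3, I[4,4].
μ_θ-semistable layers: μ^(1)=9; μ^(2)=-4

((0, 0, 0, 4); (3, 3, 3, 0))


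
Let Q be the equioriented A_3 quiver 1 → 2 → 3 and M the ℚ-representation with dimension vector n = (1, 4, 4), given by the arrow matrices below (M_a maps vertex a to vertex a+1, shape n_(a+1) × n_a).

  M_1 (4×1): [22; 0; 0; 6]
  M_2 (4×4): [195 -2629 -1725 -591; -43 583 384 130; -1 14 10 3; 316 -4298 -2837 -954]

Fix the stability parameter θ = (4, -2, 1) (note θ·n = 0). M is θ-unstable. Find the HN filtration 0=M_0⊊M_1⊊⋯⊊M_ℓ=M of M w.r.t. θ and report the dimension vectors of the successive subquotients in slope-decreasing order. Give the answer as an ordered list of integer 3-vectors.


Via rank(M_{q-1}∘⋯∘M_p): M ≅ I[1,3], I[2,3]^3.
μ_θ-semistable layers: μ^(1)=1; μ^(2)=-2

((1, 1, 4); (0, 3, 0))


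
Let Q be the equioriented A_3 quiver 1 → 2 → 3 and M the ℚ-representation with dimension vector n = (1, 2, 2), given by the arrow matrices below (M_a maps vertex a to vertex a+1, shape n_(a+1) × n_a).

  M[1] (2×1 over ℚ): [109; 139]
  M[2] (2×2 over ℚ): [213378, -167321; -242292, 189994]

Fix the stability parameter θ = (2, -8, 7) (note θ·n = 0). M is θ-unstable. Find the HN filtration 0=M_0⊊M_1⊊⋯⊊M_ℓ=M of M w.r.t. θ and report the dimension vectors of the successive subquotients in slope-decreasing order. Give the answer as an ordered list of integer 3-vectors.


Interval decomposition of M: I[1,3], I[2,2], I[3,3].
HN type (ℓ=3): μ^(1)=7; μ^(2)=-3; μ^(3)=-8

((0, 0, 2); (1, 1, 0); (0, 1, 0))


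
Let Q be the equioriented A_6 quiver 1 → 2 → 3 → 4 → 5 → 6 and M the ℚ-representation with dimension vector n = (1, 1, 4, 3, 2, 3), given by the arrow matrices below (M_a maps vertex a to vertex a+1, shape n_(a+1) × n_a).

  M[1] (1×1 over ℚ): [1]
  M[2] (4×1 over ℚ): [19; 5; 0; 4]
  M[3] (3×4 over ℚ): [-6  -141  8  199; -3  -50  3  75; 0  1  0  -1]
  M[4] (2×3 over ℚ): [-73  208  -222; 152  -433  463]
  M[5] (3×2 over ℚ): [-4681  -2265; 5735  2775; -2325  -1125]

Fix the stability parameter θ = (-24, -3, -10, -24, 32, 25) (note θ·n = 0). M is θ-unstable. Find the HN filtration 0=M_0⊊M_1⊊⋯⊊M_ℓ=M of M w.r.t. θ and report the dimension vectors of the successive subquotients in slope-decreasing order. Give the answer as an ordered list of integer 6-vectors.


Via rank(M_{q-1}∘⋯∘M_p): M ≅ I[1,6], I[3,3], I[3,4], I[3,5], I[6,6]^2.
μ_θ-semistable layers: μ^(1)=32; μ^(2)=57/2; μ^(3)=25; μ^(4)=-10; μ^(5)=-37/3; μ^(6)=-17; μ^(7)=-24

((0, 0, 0, 0, 1, 0); (0, 0, 0, 0, 1, 1); (0, 0, 0, 0, 0, 2); (0, 0, 1, 0, 0, 0); (0, 1, 1, 1, 0, 0); (0, 0, 2, 2, 0, 0); (1, 0, 0, 0, 0, 0))


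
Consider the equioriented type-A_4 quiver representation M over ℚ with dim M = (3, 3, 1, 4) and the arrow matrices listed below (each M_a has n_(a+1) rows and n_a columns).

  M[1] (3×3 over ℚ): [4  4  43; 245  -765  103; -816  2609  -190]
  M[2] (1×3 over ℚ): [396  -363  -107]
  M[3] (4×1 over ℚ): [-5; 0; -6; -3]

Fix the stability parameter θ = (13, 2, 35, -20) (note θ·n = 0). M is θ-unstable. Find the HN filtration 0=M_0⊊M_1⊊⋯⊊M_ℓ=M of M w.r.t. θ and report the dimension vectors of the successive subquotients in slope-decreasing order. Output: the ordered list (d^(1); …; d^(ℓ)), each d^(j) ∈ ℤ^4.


Interval decomposition of M: I[1,2]^2, I[1,4], I[4,4]^3.
HN type (ℓ=2): μ^(1)=15/2; μ^(2)=-20

((3, 3, 1, 1); (0, 0, 0, 3))


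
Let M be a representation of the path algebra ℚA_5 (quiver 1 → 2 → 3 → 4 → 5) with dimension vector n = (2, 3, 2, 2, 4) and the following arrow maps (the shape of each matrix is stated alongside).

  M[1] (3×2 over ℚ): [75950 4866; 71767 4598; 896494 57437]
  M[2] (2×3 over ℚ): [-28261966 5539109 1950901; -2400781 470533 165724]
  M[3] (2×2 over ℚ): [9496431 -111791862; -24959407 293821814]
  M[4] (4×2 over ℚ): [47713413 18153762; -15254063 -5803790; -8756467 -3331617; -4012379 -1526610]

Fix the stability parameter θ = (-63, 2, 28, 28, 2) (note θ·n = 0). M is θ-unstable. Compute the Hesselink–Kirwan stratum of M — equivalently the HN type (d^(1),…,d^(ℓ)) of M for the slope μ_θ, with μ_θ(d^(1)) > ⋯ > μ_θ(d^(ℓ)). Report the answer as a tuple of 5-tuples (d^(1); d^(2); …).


Barcode: M ≅ I[1,3], I[1,5], I[2,2], I[4,5], I[5,5]^2. HN layers by μ_θ (5 steps, strictly decreasing):
  μ^(1)=28; μ^(2)=58/3; μ^(3)=15; μ^(4)=2; μ^(5)=-63

((0, 0, 1, 0, 0); (0, 0, 1, 1, 1); (0, 0, 0, 1, 1); (0, 3, 0, 0, 2); (2, 0, 0, 0, 0))


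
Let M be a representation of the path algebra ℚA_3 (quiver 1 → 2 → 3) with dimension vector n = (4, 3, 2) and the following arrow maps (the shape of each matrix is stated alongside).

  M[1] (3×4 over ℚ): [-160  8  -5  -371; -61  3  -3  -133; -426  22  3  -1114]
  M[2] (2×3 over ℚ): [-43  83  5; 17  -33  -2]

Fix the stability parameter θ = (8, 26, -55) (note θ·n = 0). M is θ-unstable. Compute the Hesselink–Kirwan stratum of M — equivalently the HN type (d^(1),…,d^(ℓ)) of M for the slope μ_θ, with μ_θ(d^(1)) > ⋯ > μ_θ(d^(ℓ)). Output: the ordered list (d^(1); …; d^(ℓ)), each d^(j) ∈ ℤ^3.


Interval decomposition of M: I[1,1], I[1,2], I[1,3]^2.
HN type (ℓ=3): μ^(1)=26; μ^(2)=8; μ^(3)=-7

((0, 1, 0); (2, 0, 0); (2, 2, 2))


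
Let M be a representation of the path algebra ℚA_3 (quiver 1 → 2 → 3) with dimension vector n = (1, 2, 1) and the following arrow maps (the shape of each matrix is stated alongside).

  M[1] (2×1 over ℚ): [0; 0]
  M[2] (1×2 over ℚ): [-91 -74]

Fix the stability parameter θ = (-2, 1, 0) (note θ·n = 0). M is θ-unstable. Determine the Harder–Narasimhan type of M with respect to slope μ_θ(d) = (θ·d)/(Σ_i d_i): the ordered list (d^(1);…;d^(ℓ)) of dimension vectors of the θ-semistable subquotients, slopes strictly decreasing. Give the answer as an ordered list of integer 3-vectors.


Interval decomposition of M: I[1,1], I[2,2], I[2,3].
HN type (ℓ=3): μ^(1)=1; μ^(2)=1/2; μ^(3)=-2

((0, 1, 0); (0, 1, 1); (1, 0, 0))


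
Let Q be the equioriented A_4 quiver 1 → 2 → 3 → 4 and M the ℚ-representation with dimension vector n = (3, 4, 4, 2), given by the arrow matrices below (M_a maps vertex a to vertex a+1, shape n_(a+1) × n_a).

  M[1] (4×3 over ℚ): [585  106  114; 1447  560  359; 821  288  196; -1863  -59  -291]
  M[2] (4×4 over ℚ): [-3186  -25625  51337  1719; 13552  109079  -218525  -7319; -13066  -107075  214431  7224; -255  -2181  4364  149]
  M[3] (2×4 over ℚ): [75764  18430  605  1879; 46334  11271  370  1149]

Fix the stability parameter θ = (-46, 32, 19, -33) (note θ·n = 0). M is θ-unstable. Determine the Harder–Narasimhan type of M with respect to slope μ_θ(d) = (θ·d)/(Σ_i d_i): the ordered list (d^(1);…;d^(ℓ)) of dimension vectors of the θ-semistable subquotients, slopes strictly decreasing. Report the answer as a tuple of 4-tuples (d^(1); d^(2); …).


Interval decomposition of M: I[1,2], I[1,3], I[1,4], I[2,4], I[3,3].
HN type (ℓ=5): μ^(1)=32; μ^(2)=51/2; μ^(3)=19; μ^(4)=6; μ^(5)=-46

((0, 1, 0, 0); (0, 1, 1, 0); (0, 0, 1, 0); (0, 2, 2, 2); (3, 0, 0, 0))


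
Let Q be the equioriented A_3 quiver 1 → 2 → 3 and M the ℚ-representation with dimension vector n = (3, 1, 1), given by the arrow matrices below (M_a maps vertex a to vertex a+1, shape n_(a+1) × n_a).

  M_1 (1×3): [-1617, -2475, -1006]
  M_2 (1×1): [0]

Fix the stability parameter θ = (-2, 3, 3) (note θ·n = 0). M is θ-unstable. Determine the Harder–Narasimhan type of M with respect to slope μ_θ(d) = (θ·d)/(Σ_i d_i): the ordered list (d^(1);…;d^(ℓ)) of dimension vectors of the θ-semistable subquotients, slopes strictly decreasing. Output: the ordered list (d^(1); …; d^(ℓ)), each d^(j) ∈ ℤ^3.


Barcode: M ≅ I[1,1]^2, I[1,2], I[3,3]. HN layers by μ_θ (2 steps, strictly decreasing):
  μ^(1)=3; μ^(2)=-2

((0, 1, 1); (3, 0, 0))


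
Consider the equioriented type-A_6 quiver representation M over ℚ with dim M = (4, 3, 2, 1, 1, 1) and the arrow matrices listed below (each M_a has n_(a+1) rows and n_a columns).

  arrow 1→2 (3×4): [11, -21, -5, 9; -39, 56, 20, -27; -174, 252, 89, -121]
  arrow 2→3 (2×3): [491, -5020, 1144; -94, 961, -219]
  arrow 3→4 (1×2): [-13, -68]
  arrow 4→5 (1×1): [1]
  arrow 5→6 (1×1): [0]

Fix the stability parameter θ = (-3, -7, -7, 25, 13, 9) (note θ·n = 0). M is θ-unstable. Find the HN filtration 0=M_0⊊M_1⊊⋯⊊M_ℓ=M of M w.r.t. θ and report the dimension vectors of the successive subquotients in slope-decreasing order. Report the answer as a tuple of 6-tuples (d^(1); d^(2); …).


Barcode: M ≅ I[1,1], I[1,2], I[1,3], I[1,5], I[6,6]. HN layers by μ_θ (5 steps, strictly decreasing):
  μ^(1)=19; μ^(2)=9; μ^(3)=-3; μ^(4)=-5; μ^(5)=-17/3

((0, 0, 0, 1, 1, 0); (0, 0, 0, 0, 0, 1); (1, 0, 0, 0, 0, 0); (1, 1, 0, 0, 0, 0); (2, 2, 2, 0, 0, 0))


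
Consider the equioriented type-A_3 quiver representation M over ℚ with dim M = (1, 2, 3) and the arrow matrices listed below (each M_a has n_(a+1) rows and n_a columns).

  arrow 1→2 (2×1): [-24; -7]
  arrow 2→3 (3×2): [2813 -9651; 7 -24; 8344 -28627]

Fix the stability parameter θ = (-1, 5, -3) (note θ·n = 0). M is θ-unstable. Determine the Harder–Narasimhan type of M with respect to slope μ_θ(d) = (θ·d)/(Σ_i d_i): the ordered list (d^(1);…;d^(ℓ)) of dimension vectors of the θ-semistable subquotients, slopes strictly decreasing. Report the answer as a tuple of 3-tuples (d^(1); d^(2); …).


Barcode: M ≅ I[1,3], I[2,3], I[3,3]. HN layers by μ_θ (3 steps, strictly decreasing):
  μ^(1)=1; μ^(2)=-1; μ^(3)=-3

((0, 2, 2); (1, 0, 0); (0, 0, 1))


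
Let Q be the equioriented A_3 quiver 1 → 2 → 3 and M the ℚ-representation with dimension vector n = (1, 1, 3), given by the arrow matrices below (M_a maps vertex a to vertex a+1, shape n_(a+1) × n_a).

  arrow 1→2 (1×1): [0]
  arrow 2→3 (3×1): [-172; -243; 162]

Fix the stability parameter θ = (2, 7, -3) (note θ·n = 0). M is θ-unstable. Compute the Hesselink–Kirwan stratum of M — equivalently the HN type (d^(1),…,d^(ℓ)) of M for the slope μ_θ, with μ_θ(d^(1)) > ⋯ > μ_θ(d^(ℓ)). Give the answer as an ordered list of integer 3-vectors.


Barcode: M ≅ I[1,1], I[2,3], I[3,3]^2. HN layers by μ_θ (2 steps, strictly decreasing):
  μ^(1)=2; μ^(2)=-3

((1, 1, 1); (0, 0, 2))


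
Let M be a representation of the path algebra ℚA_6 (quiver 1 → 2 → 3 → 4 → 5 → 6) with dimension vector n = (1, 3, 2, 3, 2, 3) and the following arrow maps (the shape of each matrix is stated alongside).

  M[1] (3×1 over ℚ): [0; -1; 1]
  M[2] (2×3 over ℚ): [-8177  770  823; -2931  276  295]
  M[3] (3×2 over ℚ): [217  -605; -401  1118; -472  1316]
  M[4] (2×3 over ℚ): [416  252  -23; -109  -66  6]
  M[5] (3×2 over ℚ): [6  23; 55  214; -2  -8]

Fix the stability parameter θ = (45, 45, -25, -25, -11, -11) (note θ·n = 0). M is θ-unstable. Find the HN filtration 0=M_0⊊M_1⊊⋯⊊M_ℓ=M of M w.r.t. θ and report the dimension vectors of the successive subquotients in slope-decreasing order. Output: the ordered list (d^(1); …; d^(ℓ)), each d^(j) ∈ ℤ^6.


Barcode: M ≅ I[1,4], I[2,2], I[2,6], I[4,6], I[6,6]. HN layers by μ_θ (5 steps, strictly decreasing):
  μ^(1)=45; μ^(2)=10; μ^(3)=-27/5; μ^(4)=-11; μ^(5)=-25

((0, 1, 0, 0, 0, 0); (1, 1, 1, 1, 0, 0); (0, 1, 1, 1, 1, 1); (0, 0, 0, 0, 1, 2); (0, 0, 0, 1, 0, 0))


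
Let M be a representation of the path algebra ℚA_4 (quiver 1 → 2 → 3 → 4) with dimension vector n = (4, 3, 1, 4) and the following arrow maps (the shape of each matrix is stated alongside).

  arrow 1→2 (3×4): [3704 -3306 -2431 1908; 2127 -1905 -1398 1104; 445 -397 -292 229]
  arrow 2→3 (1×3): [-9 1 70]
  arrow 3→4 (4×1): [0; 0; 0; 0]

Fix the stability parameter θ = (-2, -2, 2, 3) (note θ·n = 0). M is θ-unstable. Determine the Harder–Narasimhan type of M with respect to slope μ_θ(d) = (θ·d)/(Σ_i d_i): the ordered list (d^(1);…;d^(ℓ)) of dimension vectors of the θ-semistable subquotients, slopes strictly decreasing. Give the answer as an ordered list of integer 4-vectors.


Via rank(M_{q-1}∘⋯∘M_p): M ≅ I[1,1], I[1,2]^2, I[1,3], I[4,4]^4.
μ_θ-semistable layers: μ^(1)=3; μ^(2)=2; μ^(3)=-2

((0, 0, 0, 4); (0, 0, 1, 0); (4, 3, 0, 0))


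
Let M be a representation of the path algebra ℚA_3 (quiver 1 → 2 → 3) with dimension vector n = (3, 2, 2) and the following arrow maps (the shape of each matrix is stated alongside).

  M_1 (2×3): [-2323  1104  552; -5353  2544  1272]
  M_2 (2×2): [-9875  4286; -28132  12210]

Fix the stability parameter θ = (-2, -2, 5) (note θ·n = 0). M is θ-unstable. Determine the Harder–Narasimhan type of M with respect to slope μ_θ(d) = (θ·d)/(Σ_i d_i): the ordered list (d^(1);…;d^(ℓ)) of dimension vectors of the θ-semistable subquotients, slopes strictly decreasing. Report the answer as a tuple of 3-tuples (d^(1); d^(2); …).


Via rank(M_{q-1}∘⋯∘M_p): M ≅ I[1,1]^2, I[1,3], I[2,3].
μ_θ-semistable layers: μ^(1)=5; μ^(2)=-2

((0, 0, 2); (3, 2, 0))


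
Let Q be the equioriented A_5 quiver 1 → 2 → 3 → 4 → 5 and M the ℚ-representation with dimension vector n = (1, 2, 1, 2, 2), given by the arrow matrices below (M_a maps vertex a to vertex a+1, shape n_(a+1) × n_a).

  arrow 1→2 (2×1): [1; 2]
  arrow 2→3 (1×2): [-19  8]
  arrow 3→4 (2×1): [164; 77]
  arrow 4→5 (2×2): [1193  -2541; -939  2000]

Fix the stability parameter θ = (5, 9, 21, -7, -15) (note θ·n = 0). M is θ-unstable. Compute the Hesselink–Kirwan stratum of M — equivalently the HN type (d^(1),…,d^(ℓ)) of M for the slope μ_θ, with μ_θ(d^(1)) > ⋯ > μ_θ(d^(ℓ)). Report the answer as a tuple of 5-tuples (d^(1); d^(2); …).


Barcode: M ≅ I[1,5], I[2,2], I[4,5]. HN layers by μ_θ (3 steps, strictly decreasing):
  μ^(1)=9; μ^(2)=13/5; μ^(3)=-11

((0, 1, 0, 0, 0); (1, 1, 1, 1, 1); (0, 0, 0, 1, 1))


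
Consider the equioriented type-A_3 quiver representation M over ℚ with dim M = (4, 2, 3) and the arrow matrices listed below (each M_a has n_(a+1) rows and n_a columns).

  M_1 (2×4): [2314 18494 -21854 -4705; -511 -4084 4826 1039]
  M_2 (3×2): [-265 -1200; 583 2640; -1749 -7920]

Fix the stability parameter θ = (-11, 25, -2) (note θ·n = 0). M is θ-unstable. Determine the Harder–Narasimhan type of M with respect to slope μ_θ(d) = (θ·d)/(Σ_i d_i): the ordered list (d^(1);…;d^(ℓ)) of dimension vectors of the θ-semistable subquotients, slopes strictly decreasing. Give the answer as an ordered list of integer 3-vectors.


Barcode: M ≅ I[1,1]^2, I[1,2], I[1,3], I[3,3]^2. HN layers by μ_θ (4 steps, strictly decreasing):
  μ^(1)=25; μ^(2)=23/2; μ^(3)=-2; μ^(4)=-11

((0, 1, 0); (0, 1, 1); (0, 0, 2); (4, 0, 0))


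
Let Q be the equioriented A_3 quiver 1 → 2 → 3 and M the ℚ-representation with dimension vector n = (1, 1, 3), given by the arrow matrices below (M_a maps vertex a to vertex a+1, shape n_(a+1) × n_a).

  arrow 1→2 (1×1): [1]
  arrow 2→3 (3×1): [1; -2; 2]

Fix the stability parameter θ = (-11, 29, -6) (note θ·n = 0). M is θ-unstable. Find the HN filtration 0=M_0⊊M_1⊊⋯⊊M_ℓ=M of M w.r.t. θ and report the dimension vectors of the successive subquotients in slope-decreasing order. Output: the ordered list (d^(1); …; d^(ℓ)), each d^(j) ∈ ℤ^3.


Barcode: M ≅ I[1,3], I[3,3]^2. HN layers by μ_θ (3 steps, strictly decreasing):
  μ^(1)=23/2; μ^(2)=-6; μ^(3)=-11

((0, 1, 1); (0, 0, 2); (1, 0, 0))


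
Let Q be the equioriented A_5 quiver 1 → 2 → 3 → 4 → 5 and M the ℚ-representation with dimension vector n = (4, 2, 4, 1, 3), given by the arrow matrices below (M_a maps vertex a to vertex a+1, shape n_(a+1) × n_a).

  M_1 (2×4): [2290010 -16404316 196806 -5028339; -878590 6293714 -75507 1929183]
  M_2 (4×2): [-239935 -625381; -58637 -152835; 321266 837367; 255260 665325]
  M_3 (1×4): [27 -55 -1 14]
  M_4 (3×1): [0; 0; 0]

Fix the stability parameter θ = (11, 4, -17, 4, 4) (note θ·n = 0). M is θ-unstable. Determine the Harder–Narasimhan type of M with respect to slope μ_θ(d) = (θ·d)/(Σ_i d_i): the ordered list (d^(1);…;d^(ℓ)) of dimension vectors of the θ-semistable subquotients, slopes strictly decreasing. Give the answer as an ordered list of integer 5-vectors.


Interval decomposition of M: I[1,1]^2, I[1,3], I[1,4], I[3,3]^2, I[5,5]^3.
HN type (ℓ=4): μ^(1)=11; μ^(2)=4; μ^(3)=-2/3; μ^(4)=-17

((2, 0, 0, 0, 0); (0, 0, 0, 1, 3); (2, 2, 2, 0, 0); (0, 0, 2, 0, 0))


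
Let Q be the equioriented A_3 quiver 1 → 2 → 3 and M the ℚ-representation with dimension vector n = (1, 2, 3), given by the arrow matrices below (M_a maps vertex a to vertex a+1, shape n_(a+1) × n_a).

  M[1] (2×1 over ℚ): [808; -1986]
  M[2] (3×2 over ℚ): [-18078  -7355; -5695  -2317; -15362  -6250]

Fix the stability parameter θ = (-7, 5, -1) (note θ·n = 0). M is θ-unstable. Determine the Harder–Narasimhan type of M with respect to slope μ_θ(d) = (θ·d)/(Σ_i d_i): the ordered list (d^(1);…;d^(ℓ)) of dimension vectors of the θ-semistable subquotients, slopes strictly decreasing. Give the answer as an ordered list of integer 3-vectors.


Interval decomposition of M: I[1,3], I[2,3], I[3,3].
HN type (ℓ=3): μ^(1)=2; μ^(2)=-1; μ^(3)=-7

((0, 2, 2); (0, 0, 1); (1, 0, 0))


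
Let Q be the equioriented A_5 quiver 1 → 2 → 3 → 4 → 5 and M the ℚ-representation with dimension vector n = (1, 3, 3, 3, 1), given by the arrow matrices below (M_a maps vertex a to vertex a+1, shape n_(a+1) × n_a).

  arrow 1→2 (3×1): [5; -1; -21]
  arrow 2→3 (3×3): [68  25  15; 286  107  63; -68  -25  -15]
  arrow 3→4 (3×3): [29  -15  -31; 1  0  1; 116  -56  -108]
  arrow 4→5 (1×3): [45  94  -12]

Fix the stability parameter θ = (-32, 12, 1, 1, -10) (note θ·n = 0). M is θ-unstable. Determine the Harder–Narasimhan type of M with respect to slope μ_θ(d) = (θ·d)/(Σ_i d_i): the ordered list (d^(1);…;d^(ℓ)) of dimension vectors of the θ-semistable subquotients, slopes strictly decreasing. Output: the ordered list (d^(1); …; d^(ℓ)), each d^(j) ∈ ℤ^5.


Interval decomposition of M: I[1,2], I[2,3], I[2,5], I[3,4], I[4,4].
HN type (ℓ=4): μ^(1)=12; μ^(2)=13/2; μ^(3)=1; μ^(4)=-32

((0, 1, 0, 0, 0); (0, 1, 1, 0, 0); (0, 1, 2, 3, 1); (1, 0, 0, 0, 0))


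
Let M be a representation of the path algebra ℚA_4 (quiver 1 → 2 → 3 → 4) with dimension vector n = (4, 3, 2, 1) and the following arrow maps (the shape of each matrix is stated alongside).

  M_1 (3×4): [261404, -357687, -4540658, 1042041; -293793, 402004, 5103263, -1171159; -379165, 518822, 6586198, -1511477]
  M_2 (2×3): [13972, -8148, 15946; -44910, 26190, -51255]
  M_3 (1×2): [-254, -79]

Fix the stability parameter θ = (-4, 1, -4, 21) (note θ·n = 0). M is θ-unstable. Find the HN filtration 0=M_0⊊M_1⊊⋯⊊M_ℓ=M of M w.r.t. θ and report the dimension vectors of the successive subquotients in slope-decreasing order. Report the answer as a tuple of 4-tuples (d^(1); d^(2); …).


Interval decomposition of M: I[1,1], I[1,2]^2, I[1,4], I[3,3].
HN type (ℓ=4): μ^(1)=21; μ^(2)=1; μ^(3)=-3/2; μ^(4)=-4

((0, 0, 0, 1); (0, 2, 0, 0); (0, 1, 1, 0); (4, 0, 1, 0))


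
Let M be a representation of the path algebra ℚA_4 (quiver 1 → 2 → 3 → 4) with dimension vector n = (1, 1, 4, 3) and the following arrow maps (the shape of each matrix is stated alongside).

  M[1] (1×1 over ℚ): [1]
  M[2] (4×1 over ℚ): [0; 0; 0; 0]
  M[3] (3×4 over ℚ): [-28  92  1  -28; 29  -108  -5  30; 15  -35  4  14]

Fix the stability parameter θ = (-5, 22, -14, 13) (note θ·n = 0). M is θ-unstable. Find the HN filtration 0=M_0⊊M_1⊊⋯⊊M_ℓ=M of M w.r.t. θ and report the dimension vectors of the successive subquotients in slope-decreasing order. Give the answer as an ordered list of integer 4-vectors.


Interval decomposition of M: I[1,2], I[3,3], I[3,4]^3.
HN type (ℓ=4): μ^(1)=22; μ^(2)=13; μ^(3)=-5; μ^(4)=-14

((0, 1, 0, 0); (0, 0, 0, 3); (1, 0, 0, 0); (0, 0, 4, 0))


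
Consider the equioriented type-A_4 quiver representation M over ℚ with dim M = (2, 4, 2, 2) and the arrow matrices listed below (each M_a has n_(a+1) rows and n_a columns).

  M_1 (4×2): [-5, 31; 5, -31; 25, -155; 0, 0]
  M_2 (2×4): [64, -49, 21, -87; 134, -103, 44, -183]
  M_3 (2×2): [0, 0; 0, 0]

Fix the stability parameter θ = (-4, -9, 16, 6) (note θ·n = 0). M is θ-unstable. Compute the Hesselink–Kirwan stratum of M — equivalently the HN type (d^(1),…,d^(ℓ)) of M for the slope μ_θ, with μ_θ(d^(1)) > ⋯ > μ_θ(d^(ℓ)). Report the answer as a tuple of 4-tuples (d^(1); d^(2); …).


Interval decomposition of M: I[1,1], I[1,3], I[2,2]^2, I[2,3], I[4,4]^2.
HN type (ℓ=5): μ^(1)=16; μ^(2)=6; μ^(3)=-4; μ^(4)=-13/2; μ^(5)=-9

((0, 0, 2, 0); (0, 0, 0, 2); (1, 0, 0, 0); (1, 1, 0, 0); (0, 3, 0, 0))


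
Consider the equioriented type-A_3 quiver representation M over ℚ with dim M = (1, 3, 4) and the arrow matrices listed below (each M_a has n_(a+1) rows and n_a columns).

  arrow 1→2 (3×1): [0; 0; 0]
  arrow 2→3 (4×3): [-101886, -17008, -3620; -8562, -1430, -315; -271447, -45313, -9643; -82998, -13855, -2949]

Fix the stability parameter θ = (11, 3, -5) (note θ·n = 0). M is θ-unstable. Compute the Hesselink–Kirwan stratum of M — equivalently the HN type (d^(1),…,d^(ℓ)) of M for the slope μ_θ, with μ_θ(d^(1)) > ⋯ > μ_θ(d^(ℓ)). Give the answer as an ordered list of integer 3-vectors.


Barcode: M ≅ I[1,1], I[2,3]^3, I[3,3]. HN layers by μ_θ (3 steps, strictly decreasing):
  μ^(1)=11; μ^(2)=-1; μ^(3)=-5

((1, 0, 0); (0, 3, 3); (0, 0, 1))


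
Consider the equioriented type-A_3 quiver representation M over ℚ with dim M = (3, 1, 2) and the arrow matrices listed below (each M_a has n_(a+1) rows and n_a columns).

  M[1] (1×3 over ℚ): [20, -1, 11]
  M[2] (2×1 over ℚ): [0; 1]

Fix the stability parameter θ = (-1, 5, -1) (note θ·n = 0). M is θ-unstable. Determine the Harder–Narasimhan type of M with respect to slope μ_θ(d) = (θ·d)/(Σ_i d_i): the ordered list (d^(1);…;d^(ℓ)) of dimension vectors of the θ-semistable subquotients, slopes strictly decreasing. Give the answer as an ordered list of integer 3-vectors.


Via rank(M_{q-1}∘⋯∘M_p): M ≅ I[1,1]^2, I[1,3], I[3,3].
μ_θ-semistable layers: μ^(1)=2; μ^(2)=-1

((0, 1, 1); (3, 0, 1))


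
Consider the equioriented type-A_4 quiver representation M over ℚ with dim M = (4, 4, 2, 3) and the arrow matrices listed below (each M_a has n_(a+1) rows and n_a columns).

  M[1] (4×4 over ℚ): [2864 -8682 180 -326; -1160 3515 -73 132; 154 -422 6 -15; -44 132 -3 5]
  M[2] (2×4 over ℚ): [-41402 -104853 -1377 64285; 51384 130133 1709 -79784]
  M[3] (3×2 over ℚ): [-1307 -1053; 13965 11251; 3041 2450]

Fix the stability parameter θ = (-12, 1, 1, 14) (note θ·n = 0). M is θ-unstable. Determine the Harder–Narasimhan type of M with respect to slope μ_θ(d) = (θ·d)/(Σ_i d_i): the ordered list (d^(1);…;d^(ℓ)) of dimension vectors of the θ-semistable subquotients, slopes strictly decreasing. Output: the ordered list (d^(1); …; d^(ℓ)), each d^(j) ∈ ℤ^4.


Interval decomposition of M: I[1,1], I[1,2], I[1,4]^2, I[2,2], I[4,4].
HN type (ℓ=3): μ^(1)=14; μ^(2)=1; μ^(3)=-12

((0, 0, 0, 3); (0, 4, 2, 0); (4, 0, 0, 0))


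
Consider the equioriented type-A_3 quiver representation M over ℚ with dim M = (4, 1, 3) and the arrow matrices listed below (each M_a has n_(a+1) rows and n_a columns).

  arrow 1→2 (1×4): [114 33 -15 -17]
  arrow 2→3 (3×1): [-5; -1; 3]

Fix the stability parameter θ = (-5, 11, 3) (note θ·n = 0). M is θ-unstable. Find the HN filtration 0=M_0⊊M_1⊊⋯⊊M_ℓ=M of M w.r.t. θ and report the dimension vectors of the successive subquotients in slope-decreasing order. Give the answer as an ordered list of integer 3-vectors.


Barcode: M ≅ I[1,1]^3, I[1,3], I[3,3]^2. HN layers by μ_θ (3 steps, strictly decreasing):
  μ^(1)=7; μ^(2)=3; μ^(3)=-5

((0, 1, 1); (0, 0, 2); (4, 0, 0))


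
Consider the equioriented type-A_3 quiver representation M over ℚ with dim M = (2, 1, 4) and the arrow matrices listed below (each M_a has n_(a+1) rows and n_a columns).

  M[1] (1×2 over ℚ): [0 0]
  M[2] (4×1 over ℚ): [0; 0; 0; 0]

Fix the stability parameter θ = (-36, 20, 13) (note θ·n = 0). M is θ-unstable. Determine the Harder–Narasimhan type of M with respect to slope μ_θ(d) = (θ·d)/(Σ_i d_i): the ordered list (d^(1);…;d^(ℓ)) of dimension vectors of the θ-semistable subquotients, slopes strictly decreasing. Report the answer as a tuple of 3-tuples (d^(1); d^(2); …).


Interval decomposition of M: I[1,1]^2, I[2,2], I[3,3]^4.
HN type (ℓ=3): μ^(1)=20; μ^(2)=13; μ^(3)=-36

((0, 1, 0); (0, 0, 4); (2, 0, 0))


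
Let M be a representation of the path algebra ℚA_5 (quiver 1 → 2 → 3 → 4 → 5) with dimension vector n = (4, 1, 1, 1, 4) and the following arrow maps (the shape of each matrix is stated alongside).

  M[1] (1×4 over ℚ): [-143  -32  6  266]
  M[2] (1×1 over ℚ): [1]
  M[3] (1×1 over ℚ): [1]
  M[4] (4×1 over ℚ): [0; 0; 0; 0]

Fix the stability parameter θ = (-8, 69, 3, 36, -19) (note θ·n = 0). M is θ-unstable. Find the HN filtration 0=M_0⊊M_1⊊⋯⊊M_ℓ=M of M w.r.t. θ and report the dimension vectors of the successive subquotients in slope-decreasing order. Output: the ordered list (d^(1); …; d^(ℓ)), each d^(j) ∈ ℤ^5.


Via rank(M_{q-1}∘⋯∘M_p): M ≅ I[1,1]^3, I[1,4], I[5,5]^4.
μ_θ-semistable layers: μ^(1)=36; μ^(2)=-8; μ^(3)=-19

((0, 1, 1, 1, 0); (4, 0, 0, 0, 0); (0, 0, 0, 0, 4))


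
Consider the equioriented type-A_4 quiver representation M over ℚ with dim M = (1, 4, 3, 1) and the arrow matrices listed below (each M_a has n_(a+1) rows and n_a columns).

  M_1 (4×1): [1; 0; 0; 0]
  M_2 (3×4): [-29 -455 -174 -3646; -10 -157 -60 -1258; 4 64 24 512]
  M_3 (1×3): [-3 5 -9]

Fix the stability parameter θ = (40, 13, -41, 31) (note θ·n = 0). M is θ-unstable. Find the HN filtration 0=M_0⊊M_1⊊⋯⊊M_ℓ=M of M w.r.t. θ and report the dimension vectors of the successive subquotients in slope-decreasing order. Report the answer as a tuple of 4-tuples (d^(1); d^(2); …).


Via rank(M_{q-1}∘⋯∘M_p): M ≅ I[1,4], I[2,2]^2, I[2,3], I[3,3].
μ_θ-semistable layers: μ^(1)=31; μ^(2)=13; μ^(3)=4; μ^(4)=-14; μ^(5)=-41

((0, 0, 0, 1); (0, 2, 0, 0); (1, 1, 1, 0); (0, 1, 1, 0); (0, 0, 1, 0))


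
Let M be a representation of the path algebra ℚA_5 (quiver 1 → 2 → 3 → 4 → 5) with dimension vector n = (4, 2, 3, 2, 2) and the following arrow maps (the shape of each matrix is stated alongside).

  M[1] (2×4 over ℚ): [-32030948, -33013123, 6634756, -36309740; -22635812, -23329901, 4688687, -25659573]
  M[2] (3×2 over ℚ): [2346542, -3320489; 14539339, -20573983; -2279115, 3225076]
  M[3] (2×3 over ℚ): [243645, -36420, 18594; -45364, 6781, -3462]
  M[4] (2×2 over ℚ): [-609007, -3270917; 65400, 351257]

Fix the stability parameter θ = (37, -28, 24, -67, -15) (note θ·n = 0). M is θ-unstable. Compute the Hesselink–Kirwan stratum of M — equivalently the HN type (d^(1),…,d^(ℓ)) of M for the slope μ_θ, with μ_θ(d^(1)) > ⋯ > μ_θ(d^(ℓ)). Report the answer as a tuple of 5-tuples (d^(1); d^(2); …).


Barcode: M ≅ I[1,1]^2, I[1,5]^2, I[3,3]. HN layers by μ_θ (3 steps, strictly decreasing):
  μ^(1)=37; μ^(2)=24; μ^(3)=-49/5

((2, 0, 0, 0, 0); (0, 0, 1, 0, 0); (2, 2, 2, 2, 2))


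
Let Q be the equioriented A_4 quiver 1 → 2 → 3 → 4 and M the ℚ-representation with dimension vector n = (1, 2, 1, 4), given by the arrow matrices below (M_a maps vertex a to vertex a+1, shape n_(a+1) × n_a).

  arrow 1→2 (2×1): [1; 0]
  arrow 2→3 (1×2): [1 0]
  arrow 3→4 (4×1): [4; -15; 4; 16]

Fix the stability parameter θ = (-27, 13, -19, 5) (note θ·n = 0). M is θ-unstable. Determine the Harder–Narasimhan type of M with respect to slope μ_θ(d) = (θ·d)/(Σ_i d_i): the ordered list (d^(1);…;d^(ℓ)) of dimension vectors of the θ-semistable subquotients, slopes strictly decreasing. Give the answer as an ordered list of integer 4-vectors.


Barcode: M ≅ I[1,4], I[2,2], I[4,4]^3. HN layers by μ_θ (4 steps, strictly decreasing):
  μ^(1)=13; μ^(2)=5; μ^(3)=-3; μ^(4)=-27

((0, 1, 0, 0); (0, 0, 0, 4); (0, 1, 1, 0); (1, 0, 0, 0))


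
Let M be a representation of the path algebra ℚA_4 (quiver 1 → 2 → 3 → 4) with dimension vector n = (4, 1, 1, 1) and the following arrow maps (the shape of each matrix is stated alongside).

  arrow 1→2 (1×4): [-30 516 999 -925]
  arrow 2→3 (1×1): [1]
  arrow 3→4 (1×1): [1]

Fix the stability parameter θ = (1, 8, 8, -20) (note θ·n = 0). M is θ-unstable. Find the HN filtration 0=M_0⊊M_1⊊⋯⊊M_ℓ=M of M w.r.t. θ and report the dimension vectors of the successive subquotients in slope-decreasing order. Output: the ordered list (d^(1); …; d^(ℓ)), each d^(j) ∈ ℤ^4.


Barcode: M ≅ I[1,1]^3, I[1,4]. HN layers by μ_θ (2 steps, strictly decreasing):
  μ^(1)=1; μ^(2)=-3/4

((3, 0, 0, 0); (1, 1, 1, 1))


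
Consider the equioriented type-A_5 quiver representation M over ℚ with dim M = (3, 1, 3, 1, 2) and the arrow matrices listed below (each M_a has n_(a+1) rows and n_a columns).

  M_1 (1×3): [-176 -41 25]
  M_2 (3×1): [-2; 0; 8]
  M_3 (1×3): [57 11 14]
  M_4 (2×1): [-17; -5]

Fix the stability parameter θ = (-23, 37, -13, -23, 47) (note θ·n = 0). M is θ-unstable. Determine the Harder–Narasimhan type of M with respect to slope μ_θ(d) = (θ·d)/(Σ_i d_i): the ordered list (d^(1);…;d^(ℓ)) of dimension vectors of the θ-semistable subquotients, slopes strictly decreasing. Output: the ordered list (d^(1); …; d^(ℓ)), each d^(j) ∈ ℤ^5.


Via rank(M_{q-1}∘⋯∘M_p): M ≅ I[1,1]^2, I[1,5], I[3,3]^2, I[5,5].
μ_θ-semistable layers: μ^(1)=47; μ^(2)=1/3; μ^(3)=-13; μ^(4)=-23

((0, 0, 0, 0, 2); (0, 1, 1, 1, 0); (0, 0, 2, 0, 0); (3, 0, 0, 0, 0))


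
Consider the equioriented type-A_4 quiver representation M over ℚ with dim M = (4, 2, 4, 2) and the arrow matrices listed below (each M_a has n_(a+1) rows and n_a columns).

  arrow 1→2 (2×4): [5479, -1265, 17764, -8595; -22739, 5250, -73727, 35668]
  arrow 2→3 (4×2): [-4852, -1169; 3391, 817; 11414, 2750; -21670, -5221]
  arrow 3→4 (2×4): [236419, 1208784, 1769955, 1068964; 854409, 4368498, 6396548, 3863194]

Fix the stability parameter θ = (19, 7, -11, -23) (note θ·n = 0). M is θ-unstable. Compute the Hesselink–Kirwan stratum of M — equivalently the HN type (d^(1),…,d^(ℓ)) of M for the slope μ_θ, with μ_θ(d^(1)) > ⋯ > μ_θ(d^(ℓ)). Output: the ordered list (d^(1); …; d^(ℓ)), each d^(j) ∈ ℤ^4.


Via rank(M_{q-1}∘⋯∘M_p): M ≅ I[1,1]^2, I[1,3], I[1,4], I[3,3], I[3,4].
μ_θ-semistable layers: μ^(1)=19; μ^(2)=5; μ^(3)=-2; μ^(4)=-11; μ^(5)=-17

((2, 0, 0, 0); (1, 1, 1, 0); (1, 1, 1, 1); (0, 0, 1, 0); (0, 0, 1, 1))


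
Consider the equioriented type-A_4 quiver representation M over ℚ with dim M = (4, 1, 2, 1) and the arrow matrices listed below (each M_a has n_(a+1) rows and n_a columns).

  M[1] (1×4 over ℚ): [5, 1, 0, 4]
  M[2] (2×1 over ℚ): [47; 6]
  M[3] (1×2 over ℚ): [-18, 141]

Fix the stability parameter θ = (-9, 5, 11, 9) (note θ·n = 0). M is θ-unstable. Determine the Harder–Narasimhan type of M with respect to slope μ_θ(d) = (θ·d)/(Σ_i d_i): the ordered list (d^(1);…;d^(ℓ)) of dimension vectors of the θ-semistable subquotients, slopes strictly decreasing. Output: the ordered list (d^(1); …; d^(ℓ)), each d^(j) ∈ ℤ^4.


Barcode: M ≅ I[1,1]^3, I[1,3], I[3,4]. HN layers by μ_θ (4 steps, strictly decreasing):
  μ^(1)=11; μ^(2)=10; μ^(3)=5; μ^(4)=-9

((0, 0, 1, 0); (0, 0, 1, 1); (0, 1, 0, 0); (4, 0, 0, 0))


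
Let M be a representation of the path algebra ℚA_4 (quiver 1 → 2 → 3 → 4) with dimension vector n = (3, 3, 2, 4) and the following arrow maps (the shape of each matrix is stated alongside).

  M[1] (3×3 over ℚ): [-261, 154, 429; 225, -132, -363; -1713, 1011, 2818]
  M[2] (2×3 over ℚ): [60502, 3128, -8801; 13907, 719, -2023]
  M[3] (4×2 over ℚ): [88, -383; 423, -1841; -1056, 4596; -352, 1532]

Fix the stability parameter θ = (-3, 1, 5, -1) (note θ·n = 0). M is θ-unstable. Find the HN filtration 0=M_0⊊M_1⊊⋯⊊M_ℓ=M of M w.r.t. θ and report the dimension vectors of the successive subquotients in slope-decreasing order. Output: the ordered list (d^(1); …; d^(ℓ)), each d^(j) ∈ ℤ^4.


Via rank(M_{q-1}∘⋯∘M_p): M ≅ I[1,1], I[1,2], I[1,4], I[2,4], I[4,4]^2.
μ_θ-semistable layers: μ^(1)=2; μ^(2)=1; μ^(3)=-1; μ^(4)=-3

((0, 0, 2, 2); (0, 3, 0, 0); (0, 0, 0, 2); (3, 0, 0, 0))


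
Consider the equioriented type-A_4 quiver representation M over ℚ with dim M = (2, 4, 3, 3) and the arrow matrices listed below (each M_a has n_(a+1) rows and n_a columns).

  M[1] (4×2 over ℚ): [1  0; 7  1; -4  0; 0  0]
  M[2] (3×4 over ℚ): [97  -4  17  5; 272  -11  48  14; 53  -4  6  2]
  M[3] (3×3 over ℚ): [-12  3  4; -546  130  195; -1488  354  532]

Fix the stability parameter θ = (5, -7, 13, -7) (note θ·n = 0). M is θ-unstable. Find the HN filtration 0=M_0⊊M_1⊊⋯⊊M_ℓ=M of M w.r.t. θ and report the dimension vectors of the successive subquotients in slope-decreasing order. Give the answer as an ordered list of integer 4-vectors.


Via rank(M_{q-1}∘⋯∘M_p): M ≅ I[1,4]^2, I[2,2], I[2,3], I[4,4].
μ_θ-semistable layers: μ^(1)=13; μ^(2)=3; μ^(3)=-1; μ^(4)=-7

((0, 0, 1, 0); (0, 0, 2, 2); (2, 2, 0, 0); (0, 2, 0, 1))
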